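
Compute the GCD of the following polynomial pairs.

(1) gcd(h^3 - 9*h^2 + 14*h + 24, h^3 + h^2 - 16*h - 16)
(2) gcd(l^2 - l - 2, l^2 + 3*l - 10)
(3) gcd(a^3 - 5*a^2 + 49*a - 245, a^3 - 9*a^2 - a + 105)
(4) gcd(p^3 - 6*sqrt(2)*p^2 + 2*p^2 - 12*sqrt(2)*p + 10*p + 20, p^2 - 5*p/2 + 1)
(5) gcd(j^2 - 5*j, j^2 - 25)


(1) = h^2 - 3*h - 4
(2) = gcd((l - 2)*(l + 1), (l - 2)*(l + 5)) = l - 2
(3) = a - 5
(4) = 1
(5) = gcd(j*(j - 5), (j - 5)*(j + 5)) = j - 5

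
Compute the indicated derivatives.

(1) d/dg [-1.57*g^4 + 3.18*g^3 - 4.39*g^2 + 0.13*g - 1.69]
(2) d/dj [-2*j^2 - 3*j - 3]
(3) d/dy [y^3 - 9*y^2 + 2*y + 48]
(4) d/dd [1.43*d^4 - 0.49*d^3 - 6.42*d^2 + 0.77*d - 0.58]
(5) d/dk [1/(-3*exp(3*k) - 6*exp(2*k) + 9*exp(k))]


(1) = -6.28*g^3 + 9.54*g^2 - 8.78*g + 0.13
(2) = -4*j - 3
(3) = 3*y^2 - 18*y + 2
(4) = 5.72*d^3 - 1.47*d^2 - 12.84*d + 0.77
(5) = (exp(2*k) + 4*exp(k)/3 - 1)*exp(-k)/(exp(2*k) + 2*exp(k) - 3)^2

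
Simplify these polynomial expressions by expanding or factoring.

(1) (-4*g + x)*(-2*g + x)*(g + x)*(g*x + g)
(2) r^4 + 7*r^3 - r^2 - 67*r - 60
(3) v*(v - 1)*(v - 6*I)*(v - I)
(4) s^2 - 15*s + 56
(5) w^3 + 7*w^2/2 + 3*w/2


(1) = 8*g^4*x + 8*g^4 + 2*g^3*x^2 + 2*g^3*x - 5*g^2*x^3 - 5*g^2*x^2 + g*x^4 + g*x^3
(2) = (r - 3)*(r + 1)*(r + 4)*(r + 5)
(3) = v^4 - v^3 - 7*I*v^3 - 6*v^2 + 7*I*v^2 + 6*v
(4) = (s - 8)*(s - 7)
(5) = w*(w + 1/2)*(w + 3)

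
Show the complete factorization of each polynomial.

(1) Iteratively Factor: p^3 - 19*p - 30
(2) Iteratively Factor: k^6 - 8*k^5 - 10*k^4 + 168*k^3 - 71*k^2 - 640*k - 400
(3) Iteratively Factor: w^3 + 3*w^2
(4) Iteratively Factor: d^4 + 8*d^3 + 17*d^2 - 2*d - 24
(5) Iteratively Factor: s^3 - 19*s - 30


(1) = (p + 3)*(p^2 - 3*p - 10) = (p + 2)*(p + 3)*(p - 5)
(2) = (k + 1)*(k^5 - 9*k^4 - k^3 + 169*k^2 - 240*k - 400) = (k + 1)^2*(k^4 - 10*k^3 + 9*k^2 + 160*k - 400) = (k - 5)*(k + 1)^2*(k^3 - 5*k^2 - 16*k + 80) = (k - 5)*(k + 1)^2*(k + 4)*(k^2 - 9*k + 20) = (k - 5)^2*(k + 1)^2*(k + 4)*(k - 4)
(3) = (w)*(w^2 + 3*w) = w*(w + 3)*(w)
(4) = (d + 4)*(d^3 + 4*d^2 + d - 6) = (d + 2)*(d + 4)*(d^2 + 2*d - 3) = (d + 2)*(d + 3)*(d + 4)*(d - 1)
(5) = (s + 2)*(s^2 - 2*s - 15) = (s - 5)*(s + 2)*(s + 3)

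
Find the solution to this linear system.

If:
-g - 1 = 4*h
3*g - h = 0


Then:
g = -1/13
h = -3/13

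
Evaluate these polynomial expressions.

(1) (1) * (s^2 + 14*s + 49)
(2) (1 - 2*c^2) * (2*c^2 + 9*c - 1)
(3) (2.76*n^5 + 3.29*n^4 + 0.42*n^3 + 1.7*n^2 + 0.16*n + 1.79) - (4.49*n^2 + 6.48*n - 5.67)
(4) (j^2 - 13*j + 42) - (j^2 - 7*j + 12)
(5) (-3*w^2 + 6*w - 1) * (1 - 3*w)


(1) = s^2 + 14*s + 49
(2) = -4*c^4 - 18*c^3 + 4*c^2 + 9*c - 1
(3) = 2.76*n^5 + 3.29*n^4 + 0.42*n^3 - 2.79*n^2 - 6.32*n + 7.46
(4) = 30 - 6*j
(5) = 9*w^3 - 21*w^2 + 9*w - 1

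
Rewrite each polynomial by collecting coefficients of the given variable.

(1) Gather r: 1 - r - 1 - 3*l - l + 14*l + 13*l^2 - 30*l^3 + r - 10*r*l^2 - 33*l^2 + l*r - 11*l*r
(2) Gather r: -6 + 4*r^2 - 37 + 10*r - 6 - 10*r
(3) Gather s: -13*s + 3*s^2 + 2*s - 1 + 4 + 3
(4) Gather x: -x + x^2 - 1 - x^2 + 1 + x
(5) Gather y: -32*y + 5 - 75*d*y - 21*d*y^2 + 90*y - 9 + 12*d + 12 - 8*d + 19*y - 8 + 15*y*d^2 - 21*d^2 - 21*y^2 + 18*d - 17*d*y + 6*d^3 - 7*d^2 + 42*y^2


(1) = -30*l^3 - 20*l^2 + 10*l + r*(-10*l^2 - 10*l)
(2) = 4*r^2 - 49
(3) = 3*s^2 - 11*s + 6
(4) = 0
(5) = 6*d^3 - 28*d^2 + 22*d + y^2*(21 - 21*d) + y*(15*d^2 - 92*d + 77)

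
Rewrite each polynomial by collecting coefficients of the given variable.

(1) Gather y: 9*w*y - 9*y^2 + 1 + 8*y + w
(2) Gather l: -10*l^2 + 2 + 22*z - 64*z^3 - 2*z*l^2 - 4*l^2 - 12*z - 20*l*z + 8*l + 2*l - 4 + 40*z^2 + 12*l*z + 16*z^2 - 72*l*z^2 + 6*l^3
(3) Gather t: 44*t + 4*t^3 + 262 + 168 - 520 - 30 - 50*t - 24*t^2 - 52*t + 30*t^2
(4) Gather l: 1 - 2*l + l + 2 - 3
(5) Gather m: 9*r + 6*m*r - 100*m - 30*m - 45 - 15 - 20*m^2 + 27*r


(1) = w - 9*y^2 + y*(9*w + 8) + 1
(2) = 6*l^3 + l^2*(-2*z - 14) + l*(-72*z^2 - 8*z + 10) - 64*z^3 + 56*z^2 + 10*z - 2
(3) = 4*t^3 + 6*t^2 - 58*t - 120
(4) = -l
(5) = -20*m^2 + m*(6*r - 130) + 36*r - 60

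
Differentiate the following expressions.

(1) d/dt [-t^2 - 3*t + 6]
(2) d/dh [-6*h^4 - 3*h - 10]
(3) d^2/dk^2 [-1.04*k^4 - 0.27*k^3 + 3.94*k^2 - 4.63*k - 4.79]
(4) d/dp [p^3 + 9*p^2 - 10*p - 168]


(1) = -2*t - 3
(2) = -24*h^3 - 3
(3) = -12.48*k^2 - 1.62*k + 7.88
(4) = 3*p^2 + 18*p - 10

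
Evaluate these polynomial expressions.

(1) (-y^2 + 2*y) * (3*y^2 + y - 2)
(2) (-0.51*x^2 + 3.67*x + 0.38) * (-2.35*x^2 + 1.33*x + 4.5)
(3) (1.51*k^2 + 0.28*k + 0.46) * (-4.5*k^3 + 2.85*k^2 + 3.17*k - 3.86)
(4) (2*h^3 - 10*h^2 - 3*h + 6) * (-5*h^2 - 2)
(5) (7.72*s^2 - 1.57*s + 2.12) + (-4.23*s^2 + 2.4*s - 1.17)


(1) = -3*y^4 + 5*y^3 + 4*y^2 - 4*y
(2) = 1.1985*x^4 - 9.3028*x^3 + 1.6931*x^2 + 17.0204*x + 1.71
(3) = -6.795*k^5 + 3.0435*k^4 + 3.5147*k^3 - 3.63*k^2 + 0.3774*k - 1.7756
(4) = -10*h^5 + 50*h^4 + 11*h^3 - 10*h^2 + 6*h - 12
(5) = 3.49*s^2 + 0.83*s + 0.95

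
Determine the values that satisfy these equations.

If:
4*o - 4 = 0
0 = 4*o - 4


Then:
o = 1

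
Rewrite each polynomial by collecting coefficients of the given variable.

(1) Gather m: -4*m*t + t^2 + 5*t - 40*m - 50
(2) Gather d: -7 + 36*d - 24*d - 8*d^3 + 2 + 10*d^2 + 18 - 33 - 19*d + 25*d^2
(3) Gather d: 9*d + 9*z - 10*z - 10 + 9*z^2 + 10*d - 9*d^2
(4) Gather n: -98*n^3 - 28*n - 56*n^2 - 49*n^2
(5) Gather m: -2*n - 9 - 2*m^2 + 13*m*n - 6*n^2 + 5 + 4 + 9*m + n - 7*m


(1) = m*(-4*t - 40) + t^2 + 5*t - 50
(2) = -8*d^3 + 35*d^2 - 7*d - 20
(3) = -9*d^2 + 19*d + 9*z^2 - z - 10
(4) = -98*n^3 - 105*n^2 - 28*n
(5) = -2*m^2 + m*(13*n + 2) - 6*n^2 - n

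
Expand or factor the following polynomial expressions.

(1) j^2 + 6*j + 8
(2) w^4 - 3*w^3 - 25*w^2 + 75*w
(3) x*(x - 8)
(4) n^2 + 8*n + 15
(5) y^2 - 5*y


(1) = (j + 2)*(j + 4)
(2) = w*(w - 5)*(w - 3)*(w + 5)
(3) = x^2 - 8*x
(4) = (n + 3)*(n + 5)
(5) = y*(y - 5)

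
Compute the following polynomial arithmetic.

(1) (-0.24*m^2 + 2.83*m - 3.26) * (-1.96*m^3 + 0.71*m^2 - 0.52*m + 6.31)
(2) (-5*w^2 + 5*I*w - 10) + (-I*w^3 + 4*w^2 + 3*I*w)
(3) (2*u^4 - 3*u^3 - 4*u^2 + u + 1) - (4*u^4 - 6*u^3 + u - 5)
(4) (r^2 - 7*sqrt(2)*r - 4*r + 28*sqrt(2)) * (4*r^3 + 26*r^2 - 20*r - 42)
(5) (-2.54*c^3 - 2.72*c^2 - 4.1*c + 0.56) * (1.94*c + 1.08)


(1) = 0.4704*m^5 - 5.7172*m^4 + 8.5237*m^3 - 5.3006*m^2 + 19.5525*m - 20.5706
(2) = -I*w^3 - w^2 + 8*I*w - 10
(3) = -2*u^4 + 3*u^3 - 4*u^2 + 6
(4) = 4*r^5 - 28*sqrt(2)*r^4 + 10*r^4 - 124*r^3 - 70*sqrt(2)*r^3 + 38*r^2 + 868*sqrt(2)*r^2 - 266*sqrt(2)*r + 168*r - 1176*sqrt(2)
(5) = -4.9276*c^4 - 8.02*c^3 - 10.8916*c^2 - 3.3416*c + 0.6048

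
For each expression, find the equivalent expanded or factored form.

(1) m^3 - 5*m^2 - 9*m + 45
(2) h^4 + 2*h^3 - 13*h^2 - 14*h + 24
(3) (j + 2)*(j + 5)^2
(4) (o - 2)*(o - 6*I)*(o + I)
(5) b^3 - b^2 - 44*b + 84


(1) = (m - 5)*(m - 3)*(m + 3)
(2) = (h - 3)*(h - 1)*(h + 2)*(h + 4)
(3) = j^3 + 12*j^2 + 45*j + 50
(4) = o^3 - 2*o^2 - 5*I*o^2 + 6*o + 10*I*o - 12
(5) = (b - 6)*(b - 2)*(b + 7)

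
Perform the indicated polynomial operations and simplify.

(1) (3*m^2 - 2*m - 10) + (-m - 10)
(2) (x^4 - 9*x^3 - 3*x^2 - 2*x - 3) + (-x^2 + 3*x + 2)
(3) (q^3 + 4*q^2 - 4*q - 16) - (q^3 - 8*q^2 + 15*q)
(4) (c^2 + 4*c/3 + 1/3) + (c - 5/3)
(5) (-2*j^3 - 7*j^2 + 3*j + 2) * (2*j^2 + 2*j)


(1) = 3*m^2 - 3*m - 20
(2) = x^4 - 9*x^3 - 4*x^2 + x - 1
(3) = 12*q^2 - 19*q - 16
(4) = c^2 + 7*c/3 - 4/3
(5) = -4*j^5 - 18*j^4 - 8*j^3 + 10*j^2 + 4*j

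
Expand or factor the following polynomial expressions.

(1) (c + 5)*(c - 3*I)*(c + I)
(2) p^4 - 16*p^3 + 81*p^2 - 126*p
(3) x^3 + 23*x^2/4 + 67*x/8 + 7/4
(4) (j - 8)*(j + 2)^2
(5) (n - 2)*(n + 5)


(1) = c^3 + 5*c^2 - 2*I*c^2 + 3*c - 10*I*c + 15
(2) = p*(p - 7)*(p - 6)*(p - 3)
(3) = (x + 1/4)*(x + 2)*(x + 7/2)
(4) = j^3 - 4*j^2 - 28*j - 32
(5) = n^2 + 3*n - 10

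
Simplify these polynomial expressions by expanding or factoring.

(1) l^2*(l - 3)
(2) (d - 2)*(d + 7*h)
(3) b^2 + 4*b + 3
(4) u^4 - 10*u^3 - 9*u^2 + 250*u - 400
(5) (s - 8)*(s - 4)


(1) = l^3 - 3*l^2
(2) = d^2 + 7*d*h - 2*d - 14*h
(3) = (b + 1)*(b + 3)
(4) = (u - 8)*(u - 5)*(u - 2)*(u + 5)
(5) = s^2 - 12*s + 32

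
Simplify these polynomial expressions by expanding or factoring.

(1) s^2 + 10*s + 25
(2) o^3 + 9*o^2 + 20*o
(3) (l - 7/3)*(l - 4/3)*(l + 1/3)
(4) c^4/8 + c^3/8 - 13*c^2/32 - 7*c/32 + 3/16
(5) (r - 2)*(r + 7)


(1) = (s + 5)^2
(2) = o*(o + 4)*(o + 5)
(3) = l^3 - 10*l^2/3 + 17*l/9 + 28/27
(4) = (c/4 + 1/4)*(c/2 + 1)*(c - 3/2)*(c - 1/2)
(5) = r^2 + 5*r - 14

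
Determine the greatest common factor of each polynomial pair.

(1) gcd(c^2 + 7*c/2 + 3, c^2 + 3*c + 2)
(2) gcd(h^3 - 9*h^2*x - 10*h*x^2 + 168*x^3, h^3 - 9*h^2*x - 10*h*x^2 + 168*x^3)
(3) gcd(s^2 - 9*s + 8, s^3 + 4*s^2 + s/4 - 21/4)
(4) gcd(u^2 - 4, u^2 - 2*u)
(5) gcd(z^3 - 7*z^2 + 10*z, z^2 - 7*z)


(1) = c + 2
(2) = gcd((h - 7*x)*(h - 6*x)*(h + 4*x), (h - 7*x)*(h - 6*x)*(h + 4*x)) = h^3 - 9*h^2*x - 10*h*x^2 + 168*x^3
(3) = s - 1
(4) = gcd((u - 2)*(u + 2), u*(u - 2)) = u - 2
(5) = z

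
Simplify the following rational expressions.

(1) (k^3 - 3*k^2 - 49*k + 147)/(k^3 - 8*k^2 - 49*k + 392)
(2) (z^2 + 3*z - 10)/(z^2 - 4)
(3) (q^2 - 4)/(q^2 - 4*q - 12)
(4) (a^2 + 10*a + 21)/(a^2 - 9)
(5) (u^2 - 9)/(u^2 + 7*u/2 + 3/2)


(1) = (k - 3)/(k - 8)
(2) = (z + 5)/(z + 2)
(3) = (q - 2)/(q - 6)
(4) = (a + 7)/(a - 3)
(5) = (2*u - 6)/(2*u + 1)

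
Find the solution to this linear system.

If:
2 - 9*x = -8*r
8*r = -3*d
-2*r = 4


Then:
d = 16/3
r = -2
x = -14/9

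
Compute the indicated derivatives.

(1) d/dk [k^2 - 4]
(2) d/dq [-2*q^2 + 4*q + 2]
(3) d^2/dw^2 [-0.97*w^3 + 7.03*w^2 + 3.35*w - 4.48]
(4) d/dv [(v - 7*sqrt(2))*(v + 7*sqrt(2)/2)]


(1) = 2*k
(2) = 4 - 4*q
(3) = 14.06 - 5.82*w
(4) = 2*v - 7*sqrt(2)/2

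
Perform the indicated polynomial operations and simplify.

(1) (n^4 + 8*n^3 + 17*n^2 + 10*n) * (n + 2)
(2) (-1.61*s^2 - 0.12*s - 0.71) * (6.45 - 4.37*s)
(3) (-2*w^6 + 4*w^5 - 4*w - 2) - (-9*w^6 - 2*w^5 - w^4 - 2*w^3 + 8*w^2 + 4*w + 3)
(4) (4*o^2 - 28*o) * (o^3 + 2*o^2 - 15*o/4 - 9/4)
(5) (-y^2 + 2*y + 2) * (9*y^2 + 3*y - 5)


(1) = n^5 + 10*n^4 + 33*n^3 + 44*n^2 + 20*n
(2) = 7.0357*s^3 - 9.8601*s^2 + 2.3287*s - 4.5795
(3) = 7*w^6 + 6*w^5 + w^4 + 2*w^3 - 8*w^2 - 8*w - 5
(4) = 4*o^5 - 20*o^4 - 71*o^3 + 96*o^2 + 63*o
(5) = -9*y^4 + 15*y^3 + 29*y^2 - 4*y - 10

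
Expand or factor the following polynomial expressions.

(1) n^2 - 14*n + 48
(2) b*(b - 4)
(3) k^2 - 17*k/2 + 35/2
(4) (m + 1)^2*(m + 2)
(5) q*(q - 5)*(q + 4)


(1) = (n - 8)*(n - 6)
(2) = b^2 - 4*b
(3) = (k - 5)*(k - 7/2)
(4) = m^3 + 4*m^2 + 5*m + 2
(5) = q^3 - q^2 - 20*q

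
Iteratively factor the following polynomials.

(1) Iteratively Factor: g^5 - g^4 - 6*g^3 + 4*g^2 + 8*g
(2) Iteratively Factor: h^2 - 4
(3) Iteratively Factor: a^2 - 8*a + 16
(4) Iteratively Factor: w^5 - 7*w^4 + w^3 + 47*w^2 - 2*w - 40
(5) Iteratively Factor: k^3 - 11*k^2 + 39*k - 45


(1) = (g + 2)*(g^4 - 3*g^3 + 4*g) = (g + 1)*(g + 2)*(g^3 - 4*g^2 + 4*g) = (g - 2)*(g + 1)*(g + 2)*(g^2 - 2*g) = (g - 2)^2*(g + 1)*(g + 2)*(g)
(2) = (h + 2)*(h - 2)
(3) = (a - 4)*(a - 4)
(4) = (w + 1)*(w^4 - 8*w^3 + 9*w^2 + 38*w - 40) = (w - 1)*(w + 1)*(w^3 - 7*w^2 + 2*w + 40) = (w - 4)*(w - 1)*(w + 1)*(w^2 - 3*w - 10) = (w - 4)*(w - 1)*(w + 1)*(w + 2)*(w - 5)
(5) = (k - 3)*(k^2 - 8*k + 15) = (k - 3)^2*(k - 5)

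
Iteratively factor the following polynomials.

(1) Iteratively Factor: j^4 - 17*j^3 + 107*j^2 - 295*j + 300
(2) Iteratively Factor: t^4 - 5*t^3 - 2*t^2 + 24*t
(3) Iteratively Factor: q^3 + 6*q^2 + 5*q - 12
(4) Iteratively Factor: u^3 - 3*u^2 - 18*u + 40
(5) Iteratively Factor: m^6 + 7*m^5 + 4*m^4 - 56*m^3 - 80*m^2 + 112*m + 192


(1) = (j - 4)*(j^3 - 13*j^2 + 55*j - 75) = (j - 4)*(j - 3)*(j^2 - 10*j + 25) = (j - 5)*(j - 4)*(j - 3)*(j - 5)
(2) = (t)*(t^3 - 5*t^2 - 2*t + 24) = t*(t - 4)*(t^2 - t - 6) = t*(t - 4)*(t - 3)*(t + 2)
(3) = (q + 3)*(q^2 + 3*q - 4) = (q - 1)*(q + 3)*(q + 4)
(4) = (u + 4)*(u^2 - 7*u + 10) = (u - 2)*(u + 4)*(u - 5)
(5) = (m + 3)*(m^5 + 4*m^4 - 8*m^3 - 32*m^2 + 16*m + 64) = (m + 3)*(m + 4)*(m^4 - 8*m^2 + 16) = (m - 2)*(m + 3)*(m + 4)*(m^3 + 2*m^2 - 4*m - 8) = (m - 2)*(m + 2)*(m + 3)*(m + 4)*(m^2 - 4) = (m - 2)*(m + 2)^2*(m + 3)*(m + 4)*(m - 2)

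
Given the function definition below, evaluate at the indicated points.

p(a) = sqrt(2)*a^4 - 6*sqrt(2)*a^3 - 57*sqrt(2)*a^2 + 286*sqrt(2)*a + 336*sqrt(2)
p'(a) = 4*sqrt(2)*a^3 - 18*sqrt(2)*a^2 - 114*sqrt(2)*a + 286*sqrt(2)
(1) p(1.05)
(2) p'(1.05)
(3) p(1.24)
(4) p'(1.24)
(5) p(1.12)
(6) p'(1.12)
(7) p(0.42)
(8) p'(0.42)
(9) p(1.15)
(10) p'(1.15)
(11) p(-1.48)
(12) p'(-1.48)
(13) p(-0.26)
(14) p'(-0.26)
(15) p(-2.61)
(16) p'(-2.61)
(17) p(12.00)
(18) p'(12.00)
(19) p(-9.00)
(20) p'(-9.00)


(1) = 802.89
(2) = 213.67
(3) = 839.93
(4) = 176.20
(5) = 817.36
(6) = 199.91
(7) = 630.25
(8) = 332.68
(9) = 823.27
(10) = 194.00
(11) = -265.71
(12) = 568.97
(13) = 364.72
(14) = 444.56
(15) = -913.11
(16) = 551.27
(17) = 8383.46
(18) = 4579.22
(19) = 5769.99
(20) = -4330.32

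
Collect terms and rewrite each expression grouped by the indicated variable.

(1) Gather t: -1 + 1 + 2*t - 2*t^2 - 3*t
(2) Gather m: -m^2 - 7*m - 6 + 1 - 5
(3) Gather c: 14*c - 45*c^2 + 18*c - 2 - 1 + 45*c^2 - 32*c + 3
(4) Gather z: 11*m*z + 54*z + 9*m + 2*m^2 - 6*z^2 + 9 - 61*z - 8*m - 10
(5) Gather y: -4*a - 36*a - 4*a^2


(1) = -2*t^2 - t
(2) = -m^2 - 7*m - 10
(3) = 0
(4) = 2*m^2 + m - 6*z^2 + z*(11*m - 7) - 1
(5) = -4*a^2 - 40*a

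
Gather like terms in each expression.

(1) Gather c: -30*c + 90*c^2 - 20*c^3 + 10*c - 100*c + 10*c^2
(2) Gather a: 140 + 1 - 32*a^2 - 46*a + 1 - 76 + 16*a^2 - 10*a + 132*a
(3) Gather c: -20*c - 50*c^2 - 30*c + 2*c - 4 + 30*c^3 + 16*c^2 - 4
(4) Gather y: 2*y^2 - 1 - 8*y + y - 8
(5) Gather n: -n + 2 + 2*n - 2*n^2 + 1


(1) = -20*c^3 + 100*c^2 - 120*c
(2) = -16*a^2 + 76*a + 66
(3) = 30*c^3 - 34*c^2 - 48*c - 8
(4) = 2*y^2 - 7*y - 9
(5) = -2*n^2 + n + 3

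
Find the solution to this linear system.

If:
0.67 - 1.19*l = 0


Then:
l = 0.56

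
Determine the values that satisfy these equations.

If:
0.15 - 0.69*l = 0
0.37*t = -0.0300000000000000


Then:
l = 0.22
t = -0.08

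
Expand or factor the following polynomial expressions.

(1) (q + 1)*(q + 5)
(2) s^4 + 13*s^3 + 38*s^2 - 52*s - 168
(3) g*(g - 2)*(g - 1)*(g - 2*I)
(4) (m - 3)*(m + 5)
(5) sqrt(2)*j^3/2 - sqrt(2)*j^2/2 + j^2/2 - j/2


(1) = q^2 + 6*q + 5
(2) = (s - 2)*(s + 2)*(s + 6)*(s + 7)
(3) = g^4 - 3*g^3 - 2*I*g^3 + 2*g^2 + 6*I*g^2 - 4*I*g
(4) = m^2 + 2*m - 15
(5) = j*(j - 1)*(sqrt(2)*j/2 + 1/2)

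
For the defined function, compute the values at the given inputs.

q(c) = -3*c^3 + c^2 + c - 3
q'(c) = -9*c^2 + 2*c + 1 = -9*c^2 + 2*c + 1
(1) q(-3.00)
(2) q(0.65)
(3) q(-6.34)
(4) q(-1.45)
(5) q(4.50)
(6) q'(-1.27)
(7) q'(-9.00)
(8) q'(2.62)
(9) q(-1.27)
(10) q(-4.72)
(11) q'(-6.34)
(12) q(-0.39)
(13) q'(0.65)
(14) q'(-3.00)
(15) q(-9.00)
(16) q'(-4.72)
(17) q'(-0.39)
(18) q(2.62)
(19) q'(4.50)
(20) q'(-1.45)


(1) = 84.00
(2) = -2.75
(3) = 795.38
(4) = 6.80
(5) = -251.62
(6) = -16.06
(7) = -746.00
(8) = -55.54
(9) = 3.49
(10) = 330.02
(11) = -373.44
(12) = -3.06
(13) = -1.50
(14) = -86.00
(15) = 2256.00
(16) = -208.95
(17) = -1.15
(18) = -47.47
(19) = -172.25
(20) = -20.82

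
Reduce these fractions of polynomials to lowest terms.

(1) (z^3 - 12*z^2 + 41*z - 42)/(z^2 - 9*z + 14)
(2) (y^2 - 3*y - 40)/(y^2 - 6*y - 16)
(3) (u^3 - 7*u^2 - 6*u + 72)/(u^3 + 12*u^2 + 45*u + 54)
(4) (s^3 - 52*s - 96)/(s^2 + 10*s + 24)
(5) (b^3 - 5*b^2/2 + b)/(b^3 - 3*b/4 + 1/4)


(1) = z - 3
(2) = (y + 5)/(y + 2)
(3) = (u^2 - 10*u + 24)/(u^2 + 9*u + 18)
(4) = (s^2 - 6*s - 16)/(s + 4)
(5) = (2*b^2 - 4*b)/(2*b^2 + b - 1)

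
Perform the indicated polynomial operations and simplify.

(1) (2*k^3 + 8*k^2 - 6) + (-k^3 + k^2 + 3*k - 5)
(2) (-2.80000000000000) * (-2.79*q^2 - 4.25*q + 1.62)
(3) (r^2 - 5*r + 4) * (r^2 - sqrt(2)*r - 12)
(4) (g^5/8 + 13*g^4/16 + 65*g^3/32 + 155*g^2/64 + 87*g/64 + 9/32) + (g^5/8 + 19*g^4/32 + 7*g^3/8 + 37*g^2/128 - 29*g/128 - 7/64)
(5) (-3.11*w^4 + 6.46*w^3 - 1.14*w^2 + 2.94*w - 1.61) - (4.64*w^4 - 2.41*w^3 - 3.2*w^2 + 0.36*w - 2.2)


(1) = k^3 + 9*k^2 + 3*k - 11
(2) = 7.812*q^2 + 11.9*q - 4.536
(3) = r^4 - 5*r^3 - sqrt(2)*r^3 - 8*r^2 + 5*sqrt(2)*r^2 - 4*sqrt(2)*r + 60*r - 48
(4) = g^5/4 + 45*g^4/32 + 93*g^3/32 + 347*g^2/128 + 145*g/128 + 11/64
(5) = -7.75*w^4 + 8.87*w^3 + 2.06*w^2 + 2.58*w + 0.59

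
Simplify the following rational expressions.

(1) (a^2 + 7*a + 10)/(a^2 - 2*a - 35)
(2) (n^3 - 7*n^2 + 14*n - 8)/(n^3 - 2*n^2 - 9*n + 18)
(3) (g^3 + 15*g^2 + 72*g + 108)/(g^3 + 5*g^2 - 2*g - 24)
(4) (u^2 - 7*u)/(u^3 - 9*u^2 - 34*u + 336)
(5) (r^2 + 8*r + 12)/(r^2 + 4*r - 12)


(1) = (a + 2)/(a - 7)
(2) = (n^2 - 5*n + 4)/(n^2 - 9)
(3) = (g^2 + 12*g + 36)/(g^2 + 2*g - 8)
(4) = u/(u^2 - 2*u - 48)
(5) = (r + 2)/(r - 2)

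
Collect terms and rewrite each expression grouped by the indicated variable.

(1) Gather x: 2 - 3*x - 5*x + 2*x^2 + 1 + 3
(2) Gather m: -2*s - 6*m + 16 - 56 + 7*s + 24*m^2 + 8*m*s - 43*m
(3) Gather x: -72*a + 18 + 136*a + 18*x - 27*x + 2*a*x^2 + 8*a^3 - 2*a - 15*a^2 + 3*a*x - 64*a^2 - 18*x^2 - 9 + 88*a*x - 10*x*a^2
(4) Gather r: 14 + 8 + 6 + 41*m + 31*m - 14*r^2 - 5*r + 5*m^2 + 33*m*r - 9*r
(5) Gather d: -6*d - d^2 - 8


(1) = 2*x^2 - 8*x + 6
(2) = 24*m^2 + m*(8*s - 49) + 5*s - 40
(3) = 8*a^3 - 79*a^2 + 62*a + x^2*(2*a - 18) + x*(-10*a^2 + 91*a - 9) + 9
(4) = 5*m^2 + 72*m - 14*r^2 + r*(33*m - 14) + 28
(5) = -d^2 - 6*d - 8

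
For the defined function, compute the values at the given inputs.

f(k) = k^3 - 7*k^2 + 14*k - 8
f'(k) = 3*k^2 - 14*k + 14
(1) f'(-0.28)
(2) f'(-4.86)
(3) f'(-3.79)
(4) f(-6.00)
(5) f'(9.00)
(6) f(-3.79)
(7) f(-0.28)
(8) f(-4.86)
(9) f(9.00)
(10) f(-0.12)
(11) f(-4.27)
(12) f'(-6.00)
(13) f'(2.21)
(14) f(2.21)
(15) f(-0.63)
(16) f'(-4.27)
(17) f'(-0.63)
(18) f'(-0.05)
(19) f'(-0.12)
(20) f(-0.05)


(1) = 18.16
(2) = 152.90
(3) = 110.15
(4) = -560.00
(5) = 131.00
(6) = -216.05
(7) = -12.49
(8) = -356.17
(9) = 280.00
(10) = -9.78
(11) = -273.26
(12) = 206.00
(13) = -2.29
(14) = -0.45
(15) = -19.85
(16) = 128.48
(17) = 24.01
(18) = 14.71
(19) = 15.72
(20) = -8.72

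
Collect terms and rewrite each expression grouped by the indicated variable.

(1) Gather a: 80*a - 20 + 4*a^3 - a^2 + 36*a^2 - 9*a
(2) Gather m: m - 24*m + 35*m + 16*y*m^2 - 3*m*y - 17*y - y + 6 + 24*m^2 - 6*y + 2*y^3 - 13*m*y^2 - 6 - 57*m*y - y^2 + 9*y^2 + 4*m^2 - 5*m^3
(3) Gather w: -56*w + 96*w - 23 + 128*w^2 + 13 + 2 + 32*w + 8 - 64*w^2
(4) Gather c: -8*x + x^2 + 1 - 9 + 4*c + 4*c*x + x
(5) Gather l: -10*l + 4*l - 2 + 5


(1) = 4*a^3 + 35*a^2 + 71*a - 20
(2) = -5*m^3 + m^2*(16*y + 28) + m*(-13*y^2 - 60*y + 12) + 2*y^3 + 8*y^2 - 24*y
(3) = 64*w^2 + 72*w
(4) = c*(4*x + 4) + x^2 - 7*x - 8
(5) = 3 - 6*l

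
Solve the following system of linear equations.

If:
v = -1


Then:
v = -1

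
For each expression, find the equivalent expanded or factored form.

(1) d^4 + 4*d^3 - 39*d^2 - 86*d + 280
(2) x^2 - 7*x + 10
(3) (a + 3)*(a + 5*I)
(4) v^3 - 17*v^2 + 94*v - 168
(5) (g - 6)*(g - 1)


(1) = (d - 5)*(d - 2)*(d + 4)*(d + 7)
(2) = (x - 5)*(x - 2)
(3) = a^2 + 3*a + 5*I*a + 15*I
(4) = (v - 7)*(v - 6)*(v - 4)
(5) = g^2 - 7*g + 6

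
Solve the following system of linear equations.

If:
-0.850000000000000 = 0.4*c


Then:
c = -2.12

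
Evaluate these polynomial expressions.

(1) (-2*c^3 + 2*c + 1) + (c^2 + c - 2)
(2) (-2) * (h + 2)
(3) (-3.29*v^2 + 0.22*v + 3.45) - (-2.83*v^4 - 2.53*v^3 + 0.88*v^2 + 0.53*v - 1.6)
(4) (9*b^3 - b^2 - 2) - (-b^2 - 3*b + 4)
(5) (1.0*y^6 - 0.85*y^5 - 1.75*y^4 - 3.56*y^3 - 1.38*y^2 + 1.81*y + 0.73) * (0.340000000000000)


(1) = -2*c^3 + c^2 + 3*c - 1
(2) = -2*h - 4
(3) = 2.83*v^4 + 2.53*v^3 - 4.17*v^2 - 0.31*v + 5.05
(4) = 9*b^3 + 3*b - 6
(5) = 0.34*y^6 - 0.289*y^5 - 0.595*y^4 - 1.2104*y^3 - 0.4692*y^2 + 0.6154*y + 0.2482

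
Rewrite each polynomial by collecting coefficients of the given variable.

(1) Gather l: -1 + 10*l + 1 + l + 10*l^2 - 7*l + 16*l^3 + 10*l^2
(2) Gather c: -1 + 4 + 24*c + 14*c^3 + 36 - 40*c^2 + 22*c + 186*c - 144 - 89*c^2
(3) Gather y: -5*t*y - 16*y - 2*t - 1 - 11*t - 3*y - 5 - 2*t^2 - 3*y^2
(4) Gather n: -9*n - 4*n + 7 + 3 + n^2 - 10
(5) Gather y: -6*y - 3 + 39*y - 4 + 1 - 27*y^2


(1) = 16*l^3 + 20*l^2 + 4*l
(2) = 14*c^3 - 129*c^2 + 232*c - 105
(3) = -2*t^2 - 13*t - 3*y^2 + y*(-5*t - 19) - 6
(4) = n^2 - 13*n
(5) = -27*y^2 + 33*y - 6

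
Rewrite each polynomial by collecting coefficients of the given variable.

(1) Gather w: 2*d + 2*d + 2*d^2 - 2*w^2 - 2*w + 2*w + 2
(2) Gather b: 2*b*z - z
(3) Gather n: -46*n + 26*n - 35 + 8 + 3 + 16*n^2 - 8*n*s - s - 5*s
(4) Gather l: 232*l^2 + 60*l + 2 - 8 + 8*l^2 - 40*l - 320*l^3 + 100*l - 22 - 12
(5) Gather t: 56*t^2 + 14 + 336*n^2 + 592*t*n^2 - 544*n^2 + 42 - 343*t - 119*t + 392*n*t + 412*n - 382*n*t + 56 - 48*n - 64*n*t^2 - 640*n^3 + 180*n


(1) = 2*d^2 + 4*d - 2*w^2 + 2
(2) = 2*b*z - z
(3) = 16*n^2 + n*(-8*s - 20) - 6*s - 24
(4) = -320*l^3 + 240*l^2 + 120*l - 40
(5) = -640*n^3 - 208*n^2 + 544*n + t^2*(56 - 64*n) + t*(592*n^2 + 10*n - 462) + 112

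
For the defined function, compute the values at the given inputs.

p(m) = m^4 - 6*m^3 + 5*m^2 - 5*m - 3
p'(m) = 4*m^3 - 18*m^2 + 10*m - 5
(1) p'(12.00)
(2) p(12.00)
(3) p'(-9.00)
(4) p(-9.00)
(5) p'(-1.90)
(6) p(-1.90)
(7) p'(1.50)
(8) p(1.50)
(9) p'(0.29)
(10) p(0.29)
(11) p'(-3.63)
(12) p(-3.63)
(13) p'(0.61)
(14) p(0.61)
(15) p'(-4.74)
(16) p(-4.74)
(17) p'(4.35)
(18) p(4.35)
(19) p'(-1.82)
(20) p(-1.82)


(1) = 4435.00
(2) = 11025.00
(3) = -4469.00
(4) = 11382.00
(5) = -116.42
(6) = 78.74
(7) = -17.00
(8) = -14.44
(9) = -3.52
(10) = -4.17
(11) = -469.81
(12) = 541.66
(13) = -4.69
(14) = -5.41
(15) = -882.80
(16) = 1276.81
(17) = 27.15
(18) = -65.95
(19) = -106.94
(20) = 69.81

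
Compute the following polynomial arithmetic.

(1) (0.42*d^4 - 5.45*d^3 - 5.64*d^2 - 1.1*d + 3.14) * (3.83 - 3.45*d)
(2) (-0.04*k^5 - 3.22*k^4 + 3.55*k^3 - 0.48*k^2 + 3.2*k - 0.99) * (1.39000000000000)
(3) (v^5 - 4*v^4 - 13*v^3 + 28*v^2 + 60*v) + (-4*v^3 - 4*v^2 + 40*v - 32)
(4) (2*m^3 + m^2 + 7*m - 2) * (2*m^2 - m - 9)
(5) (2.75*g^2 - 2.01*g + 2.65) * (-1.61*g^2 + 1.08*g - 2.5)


(1) = -1.449*d^5 + 20.4111*d^4 - 1.4155*d^3 - 17.8062*d^2 - 15.046*d + 12.0262
(2) = -0.0556*k^5 - 4.4758*k^4 + 4.9345*k^3 - 0.6672*k^2 + 4.448*k - 1.3761
(3) = v^5 - 4*v^4 - 17*v^3 + 24*v^2 + 100*v - 32
(4) = 4*m^5 - 5*m^3 - 20*m^2 - 61*m + 18
(5) = -4.4275*g^4 + 6.2061*g^3 - 13.3123*g^2 + 7.887*g - 6.625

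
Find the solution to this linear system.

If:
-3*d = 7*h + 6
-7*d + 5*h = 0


Then:
d = -15/32
h = -21/32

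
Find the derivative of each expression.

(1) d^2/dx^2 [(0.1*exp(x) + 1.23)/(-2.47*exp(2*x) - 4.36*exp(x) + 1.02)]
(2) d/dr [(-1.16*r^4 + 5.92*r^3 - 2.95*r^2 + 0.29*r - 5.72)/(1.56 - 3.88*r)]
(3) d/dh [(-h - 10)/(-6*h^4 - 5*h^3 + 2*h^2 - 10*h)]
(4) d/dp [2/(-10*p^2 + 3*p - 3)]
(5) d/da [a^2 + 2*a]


(1) = (-0.61009*exp(4*x) - 28.939508*exp(3*x) - 41.249988*exp(2*x) - 36.221976*exp(x) - 5.574096)*exp(x)/(15.069223*exp(6*x) + 79.799772*exp(5*x) + 122.192382*exp(4*x) + 16.974352*exp(3*x) - 50.460012*exp(2*x) + 13.608432*exp(x) - 1.061208)
(2) = (13.5024*r^4 - 53.1776*r^3 + 39.1516*r^2 - 9.204*r - 21.7412)/(15.0544*r^2 - 12.1056*r + 2.4336)
(3) = 2*(-9*h^4 - 125*h^3 - 74*h^2 + 20*h - 50)/(h^2*(36*h^6 + 60*h^5 + h^4 + 100*h^3 + 104*h^2 - 40*h + 100))
(4) = 2*(20*p - 3)/(10*p^2 - 3*p + 3)^2
(5) = 2*a + 2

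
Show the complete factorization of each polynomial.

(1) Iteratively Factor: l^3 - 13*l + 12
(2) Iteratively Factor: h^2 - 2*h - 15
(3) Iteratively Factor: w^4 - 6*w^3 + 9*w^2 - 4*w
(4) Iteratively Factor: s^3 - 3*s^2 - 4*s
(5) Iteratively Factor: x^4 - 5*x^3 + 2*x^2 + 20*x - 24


(1) = (l - 3)*(l^2 + 3*l - 4) = (l - 3)*(l + 4)*(l - 1)
(2) = (h - 5)*(h + 3)
(3) = (w)*(w^3 - 6*w^2 + 9*w - 4) = w*(w - 1)*(w^2 - 5*w + 4) = w*(w - 4)*(w - 1)*(w - 1)
(4) = (s + 1)*(s^2 - 4*s) = s*(s + 1)*(s - 4)
(5) = (x - 2)*(x^3 - 3*x^2 - 4*x + 12) = (x - 3)*(x - 2)*(x^2 - 4) = (x - 3)*(x - 2)*(x + 2)*(x - 2)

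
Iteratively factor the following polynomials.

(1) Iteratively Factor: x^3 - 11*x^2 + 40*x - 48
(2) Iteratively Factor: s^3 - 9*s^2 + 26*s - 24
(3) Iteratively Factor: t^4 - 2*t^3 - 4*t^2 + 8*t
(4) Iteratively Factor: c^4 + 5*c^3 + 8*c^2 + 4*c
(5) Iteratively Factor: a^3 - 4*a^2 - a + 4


(1) = (x - 3)*(x^2 - 8*x + 16) = (x - 4)*(x - 3)*(x - 4)
(2) = (s - 2)*(s^2 - 7*s + 12) = (s - 3)*(s - 2)*(s - 4)
(3) = (t - 2)*(t^3 - 4*t) = (t - 2)^2*(t^2 + 2*t) = (t - 2)^2*(t + 2)*(t)
(4) = (c + 1)*(c^3 + 4*c^2 + 4*c) = c*(c + 1)*(c^2 + 4*c + 4) = c*(c + 1)*(c + 2)*(c + 2)
(5) = (a + 1)*(a^2 - 5*a + 4) = (a - 1)*(a + 1)*(a - 4)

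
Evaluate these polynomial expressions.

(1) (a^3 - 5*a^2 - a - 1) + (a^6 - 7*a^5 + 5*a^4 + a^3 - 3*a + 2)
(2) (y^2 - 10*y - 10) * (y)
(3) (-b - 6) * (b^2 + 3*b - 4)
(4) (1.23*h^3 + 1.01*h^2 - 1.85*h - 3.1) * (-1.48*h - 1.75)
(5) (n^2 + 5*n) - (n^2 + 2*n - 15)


(1) = a^6 - 7*a^5 + 5*a^4 + 2*a^3 - 5*a^2 - 4*a + 1
(2) = y^3 - 10*y^2 - 10*y
(3) = -b^3 - 9*b^2 - 14*b + 24
(4) = -1.8204*h^4 - 3.6473*h^3 + 0.9705*h^2 + 7.8255*h + 5.425
(5) = 3*n + 15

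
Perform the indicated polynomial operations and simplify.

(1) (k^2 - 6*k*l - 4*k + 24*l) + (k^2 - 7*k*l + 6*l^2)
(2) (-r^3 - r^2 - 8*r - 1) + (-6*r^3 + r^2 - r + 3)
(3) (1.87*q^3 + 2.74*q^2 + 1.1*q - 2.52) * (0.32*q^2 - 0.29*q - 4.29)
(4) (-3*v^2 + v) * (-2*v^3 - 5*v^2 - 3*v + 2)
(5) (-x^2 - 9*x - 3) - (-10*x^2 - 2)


(1) = 2*k^2 - 13*k*l - 4*k + 6*l^2 + 24*l
(2) = -7*r^3 - 9*r + 2
(3) = 0.5984*q^5 + 0.3345*q^4 - 8.4649*q^3 - 12.88*q^2 - 3.9882*q + 10.8108
(4) = 6*v^5 + 13*v^4 + 4*v^3 - 9*v^2 + 2*v
(5) = 9*x^2 - 9*x - 1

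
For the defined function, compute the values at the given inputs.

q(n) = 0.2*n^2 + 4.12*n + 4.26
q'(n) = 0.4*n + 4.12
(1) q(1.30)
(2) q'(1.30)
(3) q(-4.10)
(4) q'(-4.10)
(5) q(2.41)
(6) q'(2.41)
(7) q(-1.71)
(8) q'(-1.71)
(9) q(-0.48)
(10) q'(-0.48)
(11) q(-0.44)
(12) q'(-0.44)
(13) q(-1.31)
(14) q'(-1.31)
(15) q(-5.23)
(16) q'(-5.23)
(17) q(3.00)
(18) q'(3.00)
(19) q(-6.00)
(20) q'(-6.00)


(1) = 9.95
(2) = 4.64
(3) = -9.27
(4) = 2.48
(5) = 15.35
(6) = 5.08
(7) = -2.20
(8) = 3.44
(9) = 2.33
(10) = 3.93
(11) = 2.49
(12) = 3.94
(13) = -0.79
(14) = 3.60
(15) = -11.82
(16) = 2.03
(17) = 18.42
(18) = 5.32
(19) = -13.26
(20) = 1.72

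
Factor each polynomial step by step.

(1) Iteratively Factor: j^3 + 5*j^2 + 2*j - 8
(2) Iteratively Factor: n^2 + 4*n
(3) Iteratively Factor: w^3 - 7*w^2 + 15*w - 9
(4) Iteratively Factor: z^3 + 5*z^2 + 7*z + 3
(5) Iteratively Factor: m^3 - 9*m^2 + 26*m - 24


(1) = (j + 2)*(j^2 + 3*j - 4) = (j + 2)*(j + 4)*(j - 1)
(2) = (n)*(n + 4)
(3) = (w - 1)*(w^2 - 6*w + 9) = (w - 3)*(w - 1)*(w - 3)
(4) = (z + 1)*(z^2 + 4*z + 3) = (z + 1)*(z + 3)*(z + 1)
(5) = (m - 3)*(m^2 - 6*m + 8) = (m - 3)*(m - 2)*(m - 4)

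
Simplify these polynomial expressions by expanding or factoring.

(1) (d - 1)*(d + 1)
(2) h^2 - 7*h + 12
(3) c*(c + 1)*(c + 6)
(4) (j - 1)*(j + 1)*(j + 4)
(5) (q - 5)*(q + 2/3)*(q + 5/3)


(1) = d^2 - 1
(2) = (h - 4)*(h - 3)
(3) = c^3 + 7*c^2 + 6*c
(4) = j^3 + 4*j^2 - j - 4
(5) = q^3 - 8*q^2/3 - 95*q/9 - 50/9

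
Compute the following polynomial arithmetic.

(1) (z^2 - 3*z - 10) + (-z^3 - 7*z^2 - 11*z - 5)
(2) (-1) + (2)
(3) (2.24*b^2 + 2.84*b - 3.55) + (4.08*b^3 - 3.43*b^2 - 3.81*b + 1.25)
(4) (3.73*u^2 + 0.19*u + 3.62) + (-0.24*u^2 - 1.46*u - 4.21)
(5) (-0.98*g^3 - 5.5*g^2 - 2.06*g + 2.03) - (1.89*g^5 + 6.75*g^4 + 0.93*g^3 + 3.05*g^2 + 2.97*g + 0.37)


(1) = -z^3 - 6*z^2 - 14*z - 15
(2) = 1
(3) = 4.08*b^3 - 1.19*b^2 - 0.97*b - 2.3
(4) = 3.49*u^2 - 1.27*u - 0.59
(5) = -1.89*g^5 - 6.75*g^4 - 1.91*g^3 - 8.55*g^2 - 5.03*g + 1.66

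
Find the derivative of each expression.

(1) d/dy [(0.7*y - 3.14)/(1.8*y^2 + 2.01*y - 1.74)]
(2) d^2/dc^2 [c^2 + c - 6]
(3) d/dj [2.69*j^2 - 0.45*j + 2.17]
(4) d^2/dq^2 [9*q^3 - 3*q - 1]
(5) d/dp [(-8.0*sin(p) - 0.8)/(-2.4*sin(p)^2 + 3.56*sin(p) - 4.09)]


(1) = (-1.26*y^2 + 11.304*y + 5.0934)/(3.24*y^4 + 7.236*y^3 - 2.2239*y^2 - 6.9948*y + 3.0276)
(2) = 2
(3) = 5.38*j - 0.45
(4) = 54*q
(5) = (-19.2*sin(p)^2 - 3.84*sin(p) + 35.568)*cos(p)/(5.76*sin(p)^4 - 17.088*sin(p)^3 + 32.3056*sin(p)^2 - 29.1208*sin(p) + 16.7281)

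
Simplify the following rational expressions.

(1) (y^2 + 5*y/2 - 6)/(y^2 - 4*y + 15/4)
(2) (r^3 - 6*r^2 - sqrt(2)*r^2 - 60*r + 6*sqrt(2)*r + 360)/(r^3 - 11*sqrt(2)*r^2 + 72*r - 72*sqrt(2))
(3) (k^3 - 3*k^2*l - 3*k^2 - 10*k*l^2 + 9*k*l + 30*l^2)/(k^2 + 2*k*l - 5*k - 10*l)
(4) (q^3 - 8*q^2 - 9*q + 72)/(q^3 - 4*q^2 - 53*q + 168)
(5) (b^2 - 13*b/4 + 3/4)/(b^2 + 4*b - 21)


(1) = (2*y + 8)/(2*y - 5)
(2) = (r^2 + r*(-6 + 5*sqrt(2)) - 30*sqrt(2))/(r^2 - 5*sqrt(2)*r + 12)
(3) = (k^2 - 5*k*l - 3*k + 15*l)/(k - 5)
(4) = (q + 3)/(q + 7)
(5) = (4*b - 1)/(4*b + 28)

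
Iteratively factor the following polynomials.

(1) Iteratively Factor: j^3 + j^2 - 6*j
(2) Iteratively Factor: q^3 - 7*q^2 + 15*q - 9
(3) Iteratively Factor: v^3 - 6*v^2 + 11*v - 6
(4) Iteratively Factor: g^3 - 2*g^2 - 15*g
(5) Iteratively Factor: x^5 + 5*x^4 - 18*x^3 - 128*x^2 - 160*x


(1) = (j - 2)*(j^2 + 3*j) = (j - 2)*(j + 3)*(j)
(2) = (q - 1)*(q^2 - 6*q + 9) = (q - 3)*(q - 1)*(q - 3)
(3) = (v - 1)*(v^2 - 5*v + 6) = (v - 2)*(v - 1)*(v - 3)
(4) = (g + 3)*(g^2 - 5*g) = (g - 5)*(g + 3)*(g)
(5) = (x + 4)*(x^4 + x^3 - 22*x^2 - 40*x) = x*(x + 4)*(x^3 + x^2 - 22*x - 40) = x*(x + 2)*(x + 4)*(x^2 - x - 20) = x*(x - 5)*(x + 2)*(x + 4)*(x + 4)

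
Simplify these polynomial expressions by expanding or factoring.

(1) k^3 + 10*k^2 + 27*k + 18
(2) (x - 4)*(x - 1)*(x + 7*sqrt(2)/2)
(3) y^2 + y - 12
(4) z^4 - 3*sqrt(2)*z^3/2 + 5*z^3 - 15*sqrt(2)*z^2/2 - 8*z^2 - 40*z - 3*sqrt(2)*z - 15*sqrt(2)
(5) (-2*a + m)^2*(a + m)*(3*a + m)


(1) = (k + 1)*(k + 3)*(k + 6)
(2) = x^3 - 5*x^2 + 7*sqrt(2)*x^2/2 - 35*sqrt(2)*x/2 + 4*x + 14*sqrt(2)
(3) = (y - 3)*(y + 4)
(4) = (z + 5)*(z - 3*sqrt(2))*(z + sqrt(2)/2)*(z + sqrt(2))
(5) = 12*a^4 + 4*a^3*m - 9*a^2*m^2 + m^4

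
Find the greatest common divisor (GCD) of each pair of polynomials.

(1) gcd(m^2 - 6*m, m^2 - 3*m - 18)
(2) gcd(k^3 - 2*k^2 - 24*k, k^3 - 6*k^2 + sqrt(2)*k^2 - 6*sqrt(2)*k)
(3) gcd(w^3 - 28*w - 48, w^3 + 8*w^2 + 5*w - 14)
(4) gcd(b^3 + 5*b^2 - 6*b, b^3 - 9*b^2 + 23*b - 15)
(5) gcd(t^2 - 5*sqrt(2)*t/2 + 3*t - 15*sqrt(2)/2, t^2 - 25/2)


(1) = m - 6
(2) = k^2 - 6*k
(3) = w + 2
(4) = b - 1
(5) = t - 5*sqrt(2)/2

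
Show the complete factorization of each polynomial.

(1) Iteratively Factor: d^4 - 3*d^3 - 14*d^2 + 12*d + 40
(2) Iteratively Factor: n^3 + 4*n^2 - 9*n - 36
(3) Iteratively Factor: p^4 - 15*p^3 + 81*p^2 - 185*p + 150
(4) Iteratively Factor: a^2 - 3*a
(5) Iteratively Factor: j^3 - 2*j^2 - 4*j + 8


(1) = (d + 2)*(d^3 - 5*d^2 - 4*d + 20) = (d - 5)*(d + 2)*(d^2 - 4) = (d - 5)*(d + 2)^2*(d - 2)
(2) = (n - 3)*(n^2 + 7*n + 12) = (n - 3)*(n + 4)*(n + 3)
(3) = (p - 3)*(p^3 - 12*p^2 + 45*p - 50) = (p - 5)*(p - 3)*(p^2 - 7*p + 10) = (p - 5)*(p - 3)*(p - 2)*(p - 5)
(4) = (a)*(a - 3)
(5) = (j - 2)*(j^2 - 4) = (j - 2)*(j + 2)*(j - 2)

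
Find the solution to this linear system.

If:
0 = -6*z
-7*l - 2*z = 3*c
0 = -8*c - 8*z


Then:
c = 0
l = 0
z = 0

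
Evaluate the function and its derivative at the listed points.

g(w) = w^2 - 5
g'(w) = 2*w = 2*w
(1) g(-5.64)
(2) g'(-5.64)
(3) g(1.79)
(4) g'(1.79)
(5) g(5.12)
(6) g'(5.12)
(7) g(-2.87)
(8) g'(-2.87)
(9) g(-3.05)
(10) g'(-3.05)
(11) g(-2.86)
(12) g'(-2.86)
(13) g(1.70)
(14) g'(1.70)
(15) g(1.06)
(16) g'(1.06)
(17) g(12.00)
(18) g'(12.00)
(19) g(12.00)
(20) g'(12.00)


(1) = 26.81
(2) = -11.28
(3) = -1.80
(4) = 3.58
(5) = 21.21
(6) = 10.24
(7) = 3.24
(8) = -5.74
(9) = 4.30
(10) = -6.10
(11) = 3.18
(12) = -5.72
(13) = -2.11
(14) = 3.40
(15) = -3.88
(16) = 2.12
(17) = 139.00
(18) = 24.00
(19) = 139.00
(20) = 24.00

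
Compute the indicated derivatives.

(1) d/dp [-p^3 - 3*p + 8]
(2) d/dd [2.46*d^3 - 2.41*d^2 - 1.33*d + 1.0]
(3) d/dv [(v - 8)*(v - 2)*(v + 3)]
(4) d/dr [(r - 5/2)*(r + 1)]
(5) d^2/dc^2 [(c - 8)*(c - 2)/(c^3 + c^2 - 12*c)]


(1) = -3*p^2 - 3
(2) = 7.38*d^2 - 4.82*d - 1.33
(3) = 3*v^2 - 14*v - 14
(4) = 2*r - 3/2
(5) = 2*(c^6 - 30*c^5 + 102*c^4 + 10*c^3 - 528*c^2 - 576*c + 2304)/(c^3*(c^6 + 3*c^5 - 33*c^4 - 71*c^3 + 396*c^2 + 432*c - 1728))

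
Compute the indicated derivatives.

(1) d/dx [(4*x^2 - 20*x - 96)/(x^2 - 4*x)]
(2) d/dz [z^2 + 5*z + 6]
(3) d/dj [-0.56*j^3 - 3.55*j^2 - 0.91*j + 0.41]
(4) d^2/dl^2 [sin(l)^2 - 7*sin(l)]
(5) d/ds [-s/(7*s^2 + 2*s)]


(1) = 4*(x^2 + 48*x - 96)/(x^2*(x^2 - 8*x + 16))
(2) = 2*z + 5
(3) = -1.68*j^2 - 7.1*j - 0.91
(4) = 7*sin(l) + 2*cos(2*l)
(5) = 7/(7*s + 2)^2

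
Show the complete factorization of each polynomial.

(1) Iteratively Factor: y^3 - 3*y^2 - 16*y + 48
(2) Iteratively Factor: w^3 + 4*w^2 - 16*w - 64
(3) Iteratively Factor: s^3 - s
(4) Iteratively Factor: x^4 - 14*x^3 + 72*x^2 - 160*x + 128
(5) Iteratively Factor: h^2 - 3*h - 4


(1) = (y - 4)*(y^2 + y - 12) = (y - 4)*(y - 3)*(y + 4)
(2) = (w - 4)*(w^2 + 8*w + 16) = (w - 4)*(w + 4)*(w + 4)
(3) = (s + 1)*(s^2 - s) = (s - 1)*(s + 1)*(s)
(4) = (x - 4)*(x^3 - 10*x^2 + 32*x - 32) = (x - 4)^2*(x^2 - 6*x + 8) = (x - 4)^3*(x - 2)
(5) = (h + 1)*(h - 4)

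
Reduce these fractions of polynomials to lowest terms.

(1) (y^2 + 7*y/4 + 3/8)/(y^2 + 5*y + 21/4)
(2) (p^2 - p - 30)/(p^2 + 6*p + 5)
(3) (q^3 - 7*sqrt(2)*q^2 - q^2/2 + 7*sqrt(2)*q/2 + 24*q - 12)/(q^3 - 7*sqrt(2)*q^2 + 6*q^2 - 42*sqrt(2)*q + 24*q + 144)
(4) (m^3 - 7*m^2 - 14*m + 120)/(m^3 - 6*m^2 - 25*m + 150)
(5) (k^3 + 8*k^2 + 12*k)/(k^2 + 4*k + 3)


(1) = (4*y + 1)/(4*y + 14)
(2) = (p - 6)/(p + 1)
(3) = (2*q - 1)/(2*q + 12)
(4) = (m + 4)/(m + 5)
(5) = (k^3 + 8*k^2 + 12*k)/(k^2 + 4*k + 3)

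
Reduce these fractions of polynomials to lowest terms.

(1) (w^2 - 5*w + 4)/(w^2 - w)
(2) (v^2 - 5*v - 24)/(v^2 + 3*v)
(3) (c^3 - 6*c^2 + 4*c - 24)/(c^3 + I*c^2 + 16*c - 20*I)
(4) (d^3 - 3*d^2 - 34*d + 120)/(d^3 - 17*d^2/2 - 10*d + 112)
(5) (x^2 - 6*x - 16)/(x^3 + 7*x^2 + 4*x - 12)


(1) = (w - 4)/w
(2) = (v - 8)/v
(3) = (c^2 + c*(-6 + 2*I) - 12*I)/(c^2 + 3*I*c + 10)
(4) = (2*d^2 + 2*d - 60)/(2*d^2 - 9*d - 56)
(5) = (x - 8)/(x^2 + 5*x - 6)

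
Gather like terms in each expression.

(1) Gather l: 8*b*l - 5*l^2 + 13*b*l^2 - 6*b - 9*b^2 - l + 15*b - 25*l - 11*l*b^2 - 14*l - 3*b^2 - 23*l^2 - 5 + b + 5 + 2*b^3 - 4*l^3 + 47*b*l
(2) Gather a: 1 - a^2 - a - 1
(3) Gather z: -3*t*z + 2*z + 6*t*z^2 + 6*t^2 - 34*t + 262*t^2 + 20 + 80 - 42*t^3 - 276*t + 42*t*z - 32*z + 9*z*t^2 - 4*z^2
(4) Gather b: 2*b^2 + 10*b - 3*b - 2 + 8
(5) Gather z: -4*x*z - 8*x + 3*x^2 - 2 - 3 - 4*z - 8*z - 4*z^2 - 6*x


(1) = 2*b^3 - 12*b^2 + 10*b - 4*l^3 + l^2*(13*b - 28) + l*(-11*b^2 + 55*b - 40)
(2) = -a^2 - a
(3) = -42*t^3 + 268*t^2 - 310*t + z^2*(6*t - 4) + z*(9*t^2 + 39*t - 30) + 100
(4) = 2*b^2 + 7*b + 6
(5) = 3*x^2 - 14*x - 4*z^2 + z*(-4*x - 12) - 5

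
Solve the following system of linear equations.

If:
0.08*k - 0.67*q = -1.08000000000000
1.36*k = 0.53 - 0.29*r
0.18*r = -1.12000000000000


Then:
k = 1.72
q = 1.82
r = -6.22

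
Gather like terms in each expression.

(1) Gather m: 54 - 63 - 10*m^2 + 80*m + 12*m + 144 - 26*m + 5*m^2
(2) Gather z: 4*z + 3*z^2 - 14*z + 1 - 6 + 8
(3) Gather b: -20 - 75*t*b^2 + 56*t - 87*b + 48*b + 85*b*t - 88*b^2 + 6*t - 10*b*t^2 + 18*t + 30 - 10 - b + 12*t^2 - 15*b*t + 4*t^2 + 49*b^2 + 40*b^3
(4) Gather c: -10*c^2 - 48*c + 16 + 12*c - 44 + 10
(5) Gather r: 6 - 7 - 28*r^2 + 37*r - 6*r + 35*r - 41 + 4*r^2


(1) = -5*m^2 + 66*m + 135
(2) = 3*z^2 - 10*z + 3
(3) = 40*b^3 + b^2*(-75*t - 39) + b*(-10*t^2 + 70*t - 40) + 16*t^2 + 80*t
(4) = -10*c^2 - 36*c - 18
(5) = -24*r^2 + 66*r - 42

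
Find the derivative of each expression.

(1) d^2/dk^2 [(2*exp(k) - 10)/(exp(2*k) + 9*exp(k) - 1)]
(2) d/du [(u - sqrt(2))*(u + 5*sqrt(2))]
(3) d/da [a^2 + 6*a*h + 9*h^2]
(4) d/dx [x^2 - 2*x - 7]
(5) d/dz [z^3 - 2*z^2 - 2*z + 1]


(1) = 2*(exp(4*k) - 29*exp(3*k) - 129*exp(2*k) - 416*exp(k) - 44)*exp(k)/(exp(6*k) + 27*exp(5*k) + 240*exp(4*k) + 675*exp(3*k) - 240*exp(2*k) + 27*exp(k) - 1)
(2) = 2*u + 4*sqrt(2)
(3) = 2*a + 6*h
(4) = 2*x - 2
(5) = 3*z^2 - 4*z - 2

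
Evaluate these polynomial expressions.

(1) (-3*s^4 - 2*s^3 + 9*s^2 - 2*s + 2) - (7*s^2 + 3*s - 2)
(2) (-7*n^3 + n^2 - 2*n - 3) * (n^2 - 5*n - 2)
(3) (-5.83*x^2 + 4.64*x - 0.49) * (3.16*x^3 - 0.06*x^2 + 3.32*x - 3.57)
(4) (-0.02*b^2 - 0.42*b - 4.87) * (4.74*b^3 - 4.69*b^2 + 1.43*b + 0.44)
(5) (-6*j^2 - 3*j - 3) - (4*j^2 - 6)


(1) = -3*s^4 - 2*s^3 + 2*s^2 - 5*s + 4
(2) = -7*n^5 + 36*n^4 + 7*n^3 + 5*n^2 + 19*n + 6
(3) = -18.4228*x^5 + 15.0122*x^4 - 21.1824*x^3 + 36.2473*x^2 - 18.1916*x + 1.7493
(4) = -0.0948*b^5 - 1.897*b^4 - 21.1426*b^3 + 22.2309*b^2 - 7.1489*b - 2.1428
(5) = -10*j^2 - 3*j + 3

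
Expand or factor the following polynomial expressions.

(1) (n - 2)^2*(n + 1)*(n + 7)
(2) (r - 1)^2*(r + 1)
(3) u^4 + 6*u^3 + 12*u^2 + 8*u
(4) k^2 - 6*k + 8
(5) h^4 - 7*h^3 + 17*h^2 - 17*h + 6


(1) = n^4 + 4*n^3 - 21*n^2 + 4*n + 28
(2) = r^3 - r^2 - r + 1
(3) = u*(u + 2)^3
(4) = (k - 4)*(k - 2)
(5) = (h - 3)*(h - 2)*(h - 1)^2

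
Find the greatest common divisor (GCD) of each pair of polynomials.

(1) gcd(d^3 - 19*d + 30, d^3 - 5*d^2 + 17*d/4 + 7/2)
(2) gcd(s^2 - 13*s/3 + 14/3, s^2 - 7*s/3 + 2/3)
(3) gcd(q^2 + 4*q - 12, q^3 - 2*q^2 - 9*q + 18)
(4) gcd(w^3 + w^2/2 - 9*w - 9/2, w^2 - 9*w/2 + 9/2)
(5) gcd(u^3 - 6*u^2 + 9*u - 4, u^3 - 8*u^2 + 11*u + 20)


(1) = gcd((d - 3)*(d - 2)*(d + 5), (d - 7/2)*(d - 2)*(d + 1/2)) = d - 2
(2) = s - 2
(3) = q - 2
(4) = w - 3
(5) = u - 4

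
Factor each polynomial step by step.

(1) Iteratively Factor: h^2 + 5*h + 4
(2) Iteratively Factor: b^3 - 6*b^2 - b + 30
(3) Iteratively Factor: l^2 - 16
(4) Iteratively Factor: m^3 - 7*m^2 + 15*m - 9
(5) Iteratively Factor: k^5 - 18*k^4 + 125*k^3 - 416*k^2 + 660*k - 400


(1) = (h + 4)*(h + 1)
(2) = (b - 3)*(b^2 - 3*b - 10) = (b - 3)*(b + 2)*(b - 5)
(3) = (l - 4)*(l + 4)
(4) = (m - 3)*(m^2 - 4*m + 3) = (m - 3)^2*(m - 1)
(5) = (k - 2)*(k^4 - 16*k^3 + 93*k^2 - 230*k + 200) = (k - 5)*(k - 2)*(k^3 - 11*k^2 + 38*k - 40) = (k - 5)*(k - 2)^2*(k^2 - 9*k + 20) = (k - 5)^2*(k - 2)^2*(k - 4)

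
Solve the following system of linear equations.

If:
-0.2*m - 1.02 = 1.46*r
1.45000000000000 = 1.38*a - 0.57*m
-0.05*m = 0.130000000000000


Then:
a = -0.02
m = -2.60
r = -0.34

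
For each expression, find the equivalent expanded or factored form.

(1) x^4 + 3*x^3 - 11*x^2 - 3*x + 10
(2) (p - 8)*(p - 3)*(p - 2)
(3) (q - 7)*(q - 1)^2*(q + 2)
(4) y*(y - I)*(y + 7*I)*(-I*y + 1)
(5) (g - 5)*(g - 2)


(1) = (x - 2)*(x - 1)*(x + 1)*(x + 5)
(2) = p^3 - 13*p^2 + 46*p - 48
(3) = q^4 - 7*q^3 - 3*q^2 + 23*q - 14
(4) = -I*y^4 + 7*y^3 - I*y^2 + 7*y
(5) = g^2 - 7*g + 10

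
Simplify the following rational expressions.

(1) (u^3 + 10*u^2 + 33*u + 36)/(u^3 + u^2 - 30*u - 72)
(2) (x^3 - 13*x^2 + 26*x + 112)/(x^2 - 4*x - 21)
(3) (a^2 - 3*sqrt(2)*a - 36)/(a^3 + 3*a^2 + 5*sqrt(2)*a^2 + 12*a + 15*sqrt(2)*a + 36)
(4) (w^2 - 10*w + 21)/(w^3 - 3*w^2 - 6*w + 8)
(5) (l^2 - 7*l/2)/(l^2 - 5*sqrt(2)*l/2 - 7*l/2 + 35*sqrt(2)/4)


(1) = (u + 3)/(u - 6)
(2) = (x^2 - 6*x - 16)/(x + 3)
(3) = (a - 6*sqrt(2))/(a^2 + a*(2*sqrt(2) + 3) + 6*sqrt(2))
(4) = (w^2 - 10*w + 21)/(w^3 - 3*w^2 - 6*w + 8)
(5) = 8*l/(8*l - 20*sqrt(2))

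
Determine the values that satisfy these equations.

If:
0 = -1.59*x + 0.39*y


Then:
x = 0.245283018867925*y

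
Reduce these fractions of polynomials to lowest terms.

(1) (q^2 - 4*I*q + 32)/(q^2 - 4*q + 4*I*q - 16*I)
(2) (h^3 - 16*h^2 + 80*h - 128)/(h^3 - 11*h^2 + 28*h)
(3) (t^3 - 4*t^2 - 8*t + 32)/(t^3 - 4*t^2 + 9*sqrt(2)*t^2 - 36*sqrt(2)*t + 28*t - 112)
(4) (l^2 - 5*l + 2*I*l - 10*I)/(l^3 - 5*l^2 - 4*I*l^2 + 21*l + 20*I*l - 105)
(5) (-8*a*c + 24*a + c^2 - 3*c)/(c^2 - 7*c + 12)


(1) = (q - 8*I)/(q - 4)
(2) = (h^2 - 12*h + 32)/(h^2 - 7*h)
(3) = (t - 2*sqrt(2))/(t + 7*sqrt(2))
(4) = (l + 2*I)/(l^2 - 4*I*l + 21)
(5) = (-8*a + c)/(c - 4)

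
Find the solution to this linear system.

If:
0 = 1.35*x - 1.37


Then:
x = 1.01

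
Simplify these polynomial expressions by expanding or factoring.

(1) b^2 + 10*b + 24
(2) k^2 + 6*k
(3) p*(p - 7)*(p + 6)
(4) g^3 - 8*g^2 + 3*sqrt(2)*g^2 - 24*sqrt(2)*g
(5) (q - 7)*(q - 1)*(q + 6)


(1) = (b + 4)*(b + 6)
(2) = k*(k + 6)
(3) = p^3 - p^2 - 42*p
(4) = g*(g - 8)*(g + 3*sqrt(2))
(5) = q^3 - 2*q^2 - 41*q + 42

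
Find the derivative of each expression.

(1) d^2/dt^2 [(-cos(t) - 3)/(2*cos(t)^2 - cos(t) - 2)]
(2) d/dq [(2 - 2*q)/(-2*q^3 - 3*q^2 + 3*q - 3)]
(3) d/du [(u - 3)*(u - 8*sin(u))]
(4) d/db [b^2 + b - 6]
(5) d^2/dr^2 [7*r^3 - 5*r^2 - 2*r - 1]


(1) = (-36*sin(t)^4*cos(t) - 50*sin(t)^4 + 77*sin(t)^2 - 13*cos(t)/2 - 15*cos(3*t)/2 + 2*cos(5*t) - 1)/(2*sin(t)^2 + cos(t))^3
(2) = 2*q*(-4*q^2 + 3*q + 6)/(4*q^6 + 12*q^5 - 3*q^4 - 6*q^3 + 27*q^2 - 18*q + 9)
(3) = u + (3 - u)*(8*cos(u) - 1) - 8*sin(u)
(4) = 2*b + 1
(5) = 42*r - 10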